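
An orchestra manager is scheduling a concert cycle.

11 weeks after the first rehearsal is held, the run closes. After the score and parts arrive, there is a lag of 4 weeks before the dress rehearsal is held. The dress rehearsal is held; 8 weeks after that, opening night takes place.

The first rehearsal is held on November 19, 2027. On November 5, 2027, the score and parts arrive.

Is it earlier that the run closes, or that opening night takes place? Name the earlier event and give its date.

Opening night takes place — January 28, 2028

The first rehearsal is held: Nov 19, 2027.
The run closes: Nov 19, 2027 + 11 weeks = Feb 4, 2028.
The score and parts arrive: Nov 5, 2027.
The dress rehearsal is held: Nov 5, 2027 + 4 weeks = Dec 3, 2027.
Opening night takes place: Dec 3, 2027 + 8 weeks = Jan 28, 2028.
Comparing: the run closes on Feb 4, 2028 vs opening night takes place on Jan 28, 2028. Earlier: opening night takes place.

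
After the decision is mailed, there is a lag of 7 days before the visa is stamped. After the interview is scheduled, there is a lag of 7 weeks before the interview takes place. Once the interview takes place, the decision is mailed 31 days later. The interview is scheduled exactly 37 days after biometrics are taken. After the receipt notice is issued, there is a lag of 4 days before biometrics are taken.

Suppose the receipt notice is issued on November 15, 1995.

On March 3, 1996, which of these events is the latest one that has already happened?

The receipt notice is issued: Nov 15, 1995.
Biometrics are taken: Nov 15, 1995 + 4 days = Nov 19, 1995.
The interview is scheduled: Nov 19, 1995 + 37 days = Dec 26, 1995.
The interview takes place: Dec 26, 1995 + 7 weeks = Feb 13, 1996.
The decision is mailed: Feb 13, 1996 + 31 days = Mar 15, 1996.
The visa is stamped: Mar 15, 1996 + 7 days = Mar 22, 1996.
Mar 3, 1996 falls between when the interview takes place (Feb 13, 1996) and when the decision is mailed (Mar 15, 1996).

The interview takes place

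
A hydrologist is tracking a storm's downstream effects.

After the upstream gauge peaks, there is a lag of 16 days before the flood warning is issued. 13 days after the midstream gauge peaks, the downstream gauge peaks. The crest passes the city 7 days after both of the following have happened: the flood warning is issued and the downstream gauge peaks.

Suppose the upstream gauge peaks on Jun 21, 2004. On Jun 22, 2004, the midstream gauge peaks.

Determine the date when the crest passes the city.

Jul 14, 2004

The upstream gauge peaks: Jun 21, 2004.
The flood warning is issued: Jun 21, 2004 + 16 days = Jul 7, 2004.
The midstream gauge peaks: Jun 22, 2004.
The downstream gauge peaks: Jun 22, 2004 + 13 days = Jul 5, 2004.
Both prerequisites met — the flood warning is issued (Jul 7, 2004), the downstream gauge peaks (Jul 5, 2004); the later is Jul 7, 2004.
The crest passes the city: Jul 7, 2004 + 7 days = Jul 14, 2004.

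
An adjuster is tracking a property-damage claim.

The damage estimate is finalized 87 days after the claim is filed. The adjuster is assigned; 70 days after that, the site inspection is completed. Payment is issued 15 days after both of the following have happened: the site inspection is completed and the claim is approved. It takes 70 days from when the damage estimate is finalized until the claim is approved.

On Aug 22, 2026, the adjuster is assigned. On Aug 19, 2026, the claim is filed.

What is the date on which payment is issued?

The adjuster is assigned: Aug 22, 2026.
The site inspection is completed: Aug 22, 2026 + 70 days = Oct 31, 2026.
The claim is filed: Aug 19, 2026.
The damage estimate is finalized: Aug 19, 2026 + 87 days = Nov 14, 2026.
The claim is approved: Nov 14, 2026 + 70 days = Jan 23, 2027.
Both prerequisites met — the site inspection is completed (Oct 31, 2026), the claim is approved (Jan 23, 2027); the later is Jan 23, 2027.
Payment is issued: Jan 23, 2027 + 15 days = Feb 7, 2027.

Feb 7, 2027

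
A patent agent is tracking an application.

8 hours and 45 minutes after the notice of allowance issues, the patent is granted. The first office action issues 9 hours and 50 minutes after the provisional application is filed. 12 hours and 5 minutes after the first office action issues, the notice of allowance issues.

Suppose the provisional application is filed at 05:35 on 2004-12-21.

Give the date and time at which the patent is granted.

The provisional application is filed: 05:35 Dec 21, 2004.
The first office action issues: 05:35 Dec 21, 2004 + 9h50m = 15:25 Dec 21, 2004.
The notice of allowance issues: 15:25 Dec 21, 2004 + 12h05m = 03:30 Dec 22, 2004.
The patent is granted: 03:30 Dec 22, 2004 + 8h45m = 12:15 Dec 22, 2004.

12:15 on 2004-12-22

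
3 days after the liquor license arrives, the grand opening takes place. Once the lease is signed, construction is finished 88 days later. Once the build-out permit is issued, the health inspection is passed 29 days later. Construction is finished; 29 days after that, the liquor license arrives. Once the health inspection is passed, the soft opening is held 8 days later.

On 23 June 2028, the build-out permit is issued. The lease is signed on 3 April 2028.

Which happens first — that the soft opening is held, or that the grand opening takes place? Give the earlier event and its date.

The soft opening is held — 30 July 2028

The build-out permit is issued: Jun 23, 2028.
The health inspection is passed: Jun 23, 2028 + 29 days = Jul 22, 2028.
The soft opening is held: Jul 22, 2028 + 8 days = Jul 30, 2028.
The lease is signed: Apr 3, 2028.
Construction is finished: Apr 3, 2028 + 88 days = Jun 30, 2028.
The liquor license arrives: Jun 30, 2028 + 29 days = Jul 29, 2028.
The grand opening takes place: Jul 29, 2028 + 3 days = Aug 1, 2028.
Comparing: the soft opening is held on Jul 30, 2028 vs the grand opening takes place on Aug 1, 2028. Earlier: the soft opening is held.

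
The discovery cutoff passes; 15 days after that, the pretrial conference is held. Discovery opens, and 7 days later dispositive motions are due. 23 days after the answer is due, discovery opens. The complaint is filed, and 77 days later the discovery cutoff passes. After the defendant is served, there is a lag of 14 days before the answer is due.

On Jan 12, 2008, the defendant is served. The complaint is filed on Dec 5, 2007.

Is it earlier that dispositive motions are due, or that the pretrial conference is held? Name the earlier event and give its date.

The defendant is served: Jan 12, 2008.
The answer is due: Jan 12, 2008 + 14 days = Jan 26, 2008.
Discovery opens: Jan 26, 2008 + 23 days = Feb 18, 2008.
Dispositive motions are due: Feb 18, 2008 + 7 days = Feb 25, 2008.
The complaint is filed: Dec 5, 2007.
The discovery cutoff passes: Dec 5, 2007 + 77 days = Feb 20, 2008.
The pretrial conference is held: Feb 20, 2008 + 15 days = Mar 6, 2008.
Comparing: dispositive motions are due on Feb 25, 2008 vs the pretrial conference is held on Mar 6, 2008. Earlier: dispositive motions are due.

Dispositive motions are due — Feb 25, 2008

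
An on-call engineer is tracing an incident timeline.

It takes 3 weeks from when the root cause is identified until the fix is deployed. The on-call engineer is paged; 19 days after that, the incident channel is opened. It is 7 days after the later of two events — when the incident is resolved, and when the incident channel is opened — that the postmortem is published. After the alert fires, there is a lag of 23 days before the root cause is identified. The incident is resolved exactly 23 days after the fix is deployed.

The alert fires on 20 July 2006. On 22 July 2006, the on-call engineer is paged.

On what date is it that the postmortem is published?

The alert fires: Jul 20, 2006.
The root cause is identified: Jul 20, 2006 + 23 days = Aug 12, 2006.
The fix is deployed: Aug 12, 2006 + 3 weeks = Sep 2, 2006.
The incident is resolved: Sep 2, 2006 + 23 days = Sep 25, 2006.
The on-call engineer is paged: Jul 22, 2006.
The incident channel is opened: Jul 22, 2006 + 19 days = Aug 10, 2006.
Both prerequisites met — the incident is resolved (Sep 25, 2006), the incident channel is opened (Aug 10, 2006); the later is Sep 25, 2006.
The postmortem is published: Sep 25, 2006 + 7 days = Oct 2, 2006.

2 October 2006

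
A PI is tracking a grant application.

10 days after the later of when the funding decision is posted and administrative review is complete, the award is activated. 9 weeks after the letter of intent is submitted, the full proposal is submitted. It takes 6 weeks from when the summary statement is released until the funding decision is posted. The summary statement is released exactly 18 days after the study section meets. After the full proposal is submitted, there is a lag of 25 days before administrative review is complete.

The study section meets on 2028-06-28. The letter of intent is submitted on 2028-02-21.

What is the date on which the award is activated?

The study section meets: Jun 28, 2028.
The summary statement is released: Jun 28, 2028 + 18 days = Jul 16, 2028.
The funding decision is posted: Jul 16, 2028 + 6 weeks = Aug 27, 2028.
The letter of intent is submitted: Feb 21, 2028.
The full proposal is submitted: Feb 21, 2028 + 9 weeks = Apr 24, 2028.
Administrative review is complete: Apr 24, 2028 + 25 days = May 19, 2028.
Both prerequisites met — the funding decision is posted (Aug 27, 2028), administrative review is complete (May 19, 2028); the later is Aug 27, 2028.
The award is activated: Aug 27, 2028 + 10 days = Sep 6, 2028.

2028-09-06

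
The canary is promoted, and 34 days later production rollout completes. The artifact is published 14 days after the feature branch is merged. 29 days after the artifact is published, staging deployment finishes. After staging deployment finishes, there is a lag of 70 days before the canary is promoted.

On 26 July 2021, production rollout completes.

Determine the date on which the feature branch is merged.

1 March 2021

Production rollout completes: Jul 26, 2021.
The canary is promoted: Jul 26, 2021 − 34 days = Jun 22, 2021.
Staging deployment finishes: Jun 22, 2021 − 70 days = Apr 13, 2021.
The artifact is published: Apr 13, 2021 − 29 days = Mar 15, 2021.
The feature branch is merged: Mar 15, 2021 − 14 days = Mar 1, 2021.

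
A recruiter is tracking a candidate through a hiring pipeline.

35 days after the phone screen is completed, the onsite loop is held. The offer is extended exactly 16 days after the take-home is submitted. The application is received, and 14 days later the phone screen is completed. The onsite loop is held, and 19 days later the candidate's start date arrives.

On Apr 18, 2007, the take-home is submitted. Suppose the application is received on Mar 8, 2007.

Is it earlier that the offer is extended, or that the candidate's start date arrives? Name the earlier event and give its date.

The offer is extended — May 4, 2007

The take-home is submitted: Apr 18, 2007.
The offer is extended: Apr 18, 2007 + 16 days = May 4, 2007.
The application is received: Mar 8, 2007.
The phone screen is completed: Mar 8, 2007 + 14 days = Mar 22, 2007.
The onsite loop is held: Mar 22, 2007 + 35 days = Apr 26, 2007.
The candidate's start date arrives: Apr 26, 2007 + 19 days = May 15, 2007.
Comparing: the offer is extended on May 4, 2007 vs the candidate's start date arrives on May 15, 2007. Earlier: the offer is extended.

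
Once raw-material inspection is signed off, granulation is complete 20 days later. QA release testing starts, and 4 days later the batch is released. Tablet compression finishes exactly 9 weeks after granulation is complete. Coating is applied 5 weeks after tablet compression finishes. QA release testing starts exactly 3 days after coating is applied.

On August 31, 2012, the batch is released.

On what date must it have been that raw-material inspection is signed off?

April 28, 2012

The batch is released: Aug 31, 2012.
QA release testing starts: Aug 31, 2012 − 4 days = Aug 27, 2012.
Coating is applied: Aug 27, 2012 − 3 days = Aug 24, 2012.
Tablet compression finishes: Aug 24, 2012 − 5 weeks = Jul 20, 2012.
Granulation is complete: Jul 20, 2012 − 9 weeks = May 18, 2012.
Raw-material inspection is signed off: May 18, 2012 − 20 days = Apr 28, 2012.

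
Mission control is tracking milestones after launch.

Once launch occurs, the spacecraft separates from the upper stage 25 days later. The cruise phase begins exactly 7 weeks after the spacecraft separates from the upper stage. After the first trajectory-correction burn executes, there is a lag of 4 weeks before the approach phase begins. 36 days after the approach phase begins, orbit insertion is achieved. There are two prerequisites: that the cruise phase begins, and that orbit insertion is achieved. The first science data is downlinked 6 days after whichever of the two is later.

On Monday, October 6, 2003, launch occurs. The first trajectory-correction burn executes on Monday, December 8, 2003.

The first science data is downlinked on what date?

Monday, February 16, 2004

Launch occurs: Oct 6, 2003.
The spacecraft separates from the upper stage: Oct 6, 2003 + 25 days = Oct 31, 2003.
The cruise phase begins: Oct 31, 2003 + 7 weeks = Dec 19, 2003.
The first trajectory-correction burn executes: Dec 8, 2003.
The approach phase begins: Dec 8, 2003 + 4 weeks = Jan 5, 2004.
Orbit insertion is achieved: Jan 5, 2004 + 36 days = Feb 10, 2004.
Both prerequisites met — the cruise phase begins (Dec 19, 2003), orbit insertion is achieved (Feb 10, 2004); the later is Feb 10, 2004.
The first science data is downlinked: Feb 10, 2004 + 6 days = Feb 16, 2004.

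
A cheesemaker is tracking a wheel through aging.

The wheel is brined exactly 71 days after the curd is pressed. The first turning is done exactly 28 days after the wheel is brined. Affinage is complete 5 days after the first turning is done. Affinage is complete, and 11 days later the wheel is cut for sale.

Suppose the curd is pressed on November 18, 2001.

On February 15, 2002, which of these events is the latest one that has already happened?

The wheel is brined

The curd is pressed: Nov 18, 2001.
The wheel is brined: Nov 18, 2001 + 71 days = Jan 28, 2002.
The first turning is done: Jan 28, 2002 + 28 days = Feb 25, 2002.
Affinage is complete: Feb 25, 2002 + 5 days = Mar 2, 2002.
The wheel is cut for sale: Mar 2, 2002 + 11 days = Mar 13, 2002.
Feb 15, 2002 falls between when the wheel is brined (Jan 28, 2002) and when the first turning is done (Feb 25, 2002).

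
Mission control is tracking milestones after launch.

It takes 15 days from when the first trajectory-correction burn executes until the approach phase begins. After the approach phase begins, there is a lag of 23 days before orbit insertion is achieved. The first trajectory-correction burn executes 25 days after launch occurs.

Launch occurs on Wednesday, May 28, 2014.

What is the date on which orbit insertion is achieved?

Launch occurs: May 28, 2014.
The first trajectory-correction burn executes: May 28, 2014 + 25 days = Jun 22, 2014.
The approach phase begins: Jun 22, 2014 + 15 days = Jul 7, 2014.
Orbit insertion is achieved: Jul 7, 2014 + 23 days = Jul 30, 2014.

Wednesday, July 30, 2014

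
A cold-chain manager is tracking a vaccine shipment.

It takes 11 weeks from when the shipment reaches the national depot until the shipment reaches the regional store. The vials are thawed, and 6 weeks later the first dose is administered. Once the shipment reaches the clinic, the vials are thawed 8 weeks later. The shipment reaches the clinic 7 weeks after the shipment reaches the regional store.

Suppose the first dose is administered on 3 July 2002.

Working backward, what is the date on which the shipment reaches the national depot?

21 November 2001

The first dose is administered: Jul 3, 2002.
The vials are thawed: Jul 3, 2002 − 6 weeks = May 22, 2002.
The shipment reaches the clinic: May 22, 2002 − 8 weeks = Mar 27, 2002.
The shipment reaches the regional store: Mar 27, 2002 − 7 weeks = Feb 6, 2002.
The shipment reaches the national depot: Feb 6, 2002 − 11 weeks = Nov 21, 2001.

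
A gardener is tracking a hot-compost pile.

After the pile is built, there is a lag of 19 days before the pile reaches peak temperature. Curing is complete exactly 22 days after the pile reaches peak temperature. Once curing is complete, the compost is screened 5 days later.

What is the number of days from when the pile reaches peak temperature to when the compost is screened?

27 days

Causal path: the pile reaches peak temperature → curing is complete → the compost is screened.
Total delay along the path: 22 + 5 = 27 days.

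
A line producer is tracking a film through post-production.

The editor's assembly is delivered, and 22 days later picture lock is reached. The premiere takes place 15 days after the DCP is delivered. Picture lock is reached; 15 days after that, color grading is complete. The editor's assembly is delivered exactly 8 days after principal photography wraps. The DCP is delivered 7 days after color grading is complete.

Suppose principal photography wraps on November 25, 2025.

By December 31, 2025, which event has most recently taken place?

Principal photography wraps: Nov 25, 2025.
The editor's assembly is delivered: Nov 25, 2025 + 8 days = Dec 3, 2025.
Picture lock is reached: Dec 3, 2025 + 22 days = Dec 25, 2025.
Color grading is complete: Dec 25, 2025 + 15 days = Jan 9, 2026.
The DCP is delivered: Jan 9, 2026 + 7 days = Jan 16, 2026.
The premiere takes place: Jan 16, 2026 + 15 days = Jan 31, 2026.
Dec 31, 2025 falls between when picture lock is reached (Dec 25, 2025) and when color grading is complete (Jan 9, 2026).

Picture lock is reached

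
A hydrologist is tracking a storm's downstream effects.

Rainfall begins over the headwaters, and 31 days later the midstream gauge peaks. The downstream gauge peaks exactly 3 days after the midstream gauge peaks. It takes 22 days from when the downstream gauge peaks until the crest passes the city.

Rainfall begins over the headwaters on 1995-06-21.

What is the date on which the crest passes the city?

Rainfall begins over the headwaters: Jun 21, 1995.
The midstream gauge peaks: Jun 21, 1995 + 31 days = Jul 22, 1995.
The downstream gauge peaks: Jul 22, 1995 + 3 days = Jul 25, 1995.
The crest passes the city: Jul 25, 1995 + 22 days = Aug 16, 1995.

1995-08-16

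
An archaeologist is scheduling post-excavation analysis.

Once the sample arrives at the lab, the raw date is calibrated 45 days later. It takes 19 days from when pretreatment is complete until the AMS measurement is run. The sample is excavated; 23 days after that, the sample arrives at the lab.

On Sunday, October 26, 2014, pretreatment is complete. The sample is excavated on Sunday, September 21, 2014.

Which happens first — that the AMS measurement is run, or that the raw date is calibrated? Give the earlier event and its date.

Pretreatment is complete: Oct 26, 2014.
The AMS measurement is run: Oct 26, 2014 + 19 days = Nov 14, 2014.
The sample is excavated: Sep 21, 2014.
The sample arrives at the lab: Sep 21, 2014 + 23 days = Oct 14, 2014.
The raw date is calibrated: Oct 14, 2014 + 45 days = Nov 28, 2014.
Comparing: the AMS measurement is run on Nov 14, 2014 vs the raw date is calibrated on Nov 28, 2014. Earlier: the AMS measurement is run.

The AMS measurement is run — Friday, November 14, 2014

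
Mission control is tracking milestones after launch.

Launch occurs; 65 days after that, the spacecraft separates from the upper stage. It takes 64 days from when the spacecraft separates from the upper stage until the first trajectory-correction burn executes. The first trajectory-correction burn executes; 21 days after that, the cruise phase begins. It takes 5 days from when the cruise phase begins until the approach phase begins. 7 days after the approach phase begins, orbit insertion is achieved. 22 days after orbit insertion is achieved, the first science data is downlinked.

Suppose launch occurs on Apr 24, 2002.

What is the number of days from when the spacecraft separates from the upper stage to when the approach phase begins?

90 days

Causal path: the spacecraft separates from the upper stage → the first trajectory-correction burn executes → the cruise phase begins → the approach phase begins.
Total delay along the path: 64 + 21 + 5 = 90 days.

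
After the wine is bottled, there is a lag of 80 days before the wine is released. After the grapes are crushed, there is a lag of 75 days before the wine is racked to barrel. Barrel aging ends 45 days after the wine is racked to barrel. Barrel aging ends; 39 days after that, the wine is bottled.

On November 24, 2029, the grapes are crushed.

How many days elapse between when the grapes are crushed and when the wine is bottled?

Causal path: the grapes are crushed → the wine is racked to barrel → barrel aging ends → the wine is bottled.
Total delay along the path: 75 + 45 + 39 = 159 days.

159 days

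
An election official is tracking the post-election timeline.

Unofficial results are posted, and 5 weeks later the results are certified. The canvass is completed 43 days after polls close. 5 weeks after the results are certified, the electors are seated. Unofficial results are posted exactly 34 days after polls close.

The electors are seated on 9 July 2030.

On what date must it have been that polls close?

The electors are seated: Jul 9, 2030.
The results are certified: Jul 9, 2030 − 5 weeks = Jun 4, 2030.
Unofficial results are posted: Jun 4, 2030 − 5 weeks = Apr 30, 2030.
Polls close: Apr 30, 2030 − 34 days = Mar 27, 2030.

27 March 2030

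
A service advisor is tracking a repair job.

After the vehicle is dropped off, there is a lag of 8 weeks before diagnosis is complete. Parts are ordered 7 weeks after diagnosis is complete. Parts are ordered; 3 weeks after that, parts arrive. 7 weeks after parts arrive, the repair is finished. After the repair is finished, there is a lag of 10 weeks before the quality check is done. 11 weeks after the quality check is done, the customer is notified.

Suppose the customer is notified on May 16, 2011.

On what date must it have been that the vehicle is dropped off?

The customer is notified: May 16, 2011.
The quality check is done: May 16, 2011 − 11 weeks = Feb 28, 2011.
The repair is finished: Feb 28, 2011 − 10 weeks = Dec 20, 2010.
Parts arrive: Dec 20, 2010 − 7 weeks = Nov 1, 2010.
Parts are ordered: Nov 1, 2010 − 3 weeks = Oct 11, 2010.
Diagnosis is complete: Oct 11, 2010 − 7 weeks = Aug 23, 2010.
The vehicle is dropped off: Aug 23, 2010 − 8 weeks = Jun 28, 2010.

Jun 28, 2010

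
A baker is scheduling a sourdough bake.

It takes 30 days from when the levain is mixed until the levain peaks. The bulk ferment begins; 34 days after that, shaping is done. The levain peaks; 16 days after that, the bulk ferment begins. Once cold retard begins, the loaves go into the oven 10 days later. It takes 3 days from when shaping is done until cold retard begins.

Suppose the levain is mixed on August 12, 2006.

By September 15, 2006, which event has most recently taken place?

The levain peaks

The levain is mixed: Aug 12, 2006.
The levain peaks: Aug 12, 2006 + 30 days = Sep 11, 2006.
The bulk ferment begins: Sep 11, 2006 + 16 days = Sep 27, 2006.
Shaping is done: Sep 27, 2006 + 34 days = Oct 31, 2006.
Cold retard begins: Oct 31, 2006 + 3 days = Nov 3, 2006.
The loaves go into the oven: Nov 3, 2006 + 10 days = Nov 13, 2006.
Sep 15, 2006 falls between when the levain peaks (Sep 11, 2006) and when the bulk ferment begins (Sep 27, 2006).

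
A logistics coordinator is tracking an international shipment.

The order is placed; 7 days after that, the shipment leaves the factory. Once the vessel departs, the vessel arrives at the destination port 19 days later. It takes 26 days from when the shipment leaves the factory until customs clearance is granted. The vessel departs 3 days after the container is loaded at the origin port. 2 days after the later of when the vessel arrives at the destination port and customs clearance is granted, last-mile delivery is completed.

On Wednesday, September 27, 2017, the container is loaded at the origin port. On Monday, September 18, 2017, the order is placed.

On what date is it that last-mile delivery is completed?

The container is loaded at the origin port: Sep 27, 2017.
The vessel departs: Sep 27, 2017 + 3 days = Sep 30, 2017.
The vessel arrives at the destination port: Sep 30, 2017 + 19 days = Oct 19, 2017.
The order is placed: Sep 18, 2017.
The shipment leaves the factory: Sep 18, 2017 + 7 days = Sep 25, 2017.
Customs clearance is granted: Sep 25, 2017 + 26 days = Oct 21, 2017.
Both prerequisites met — the vessel arrives at the destination port (Oct 19, 2017), customs clearance is granted (Oct 21, 2017); the later is Oct 21, 2017.
Last-mile delivery is completed: Oct 21, 2017 + 2 days = Oct 23, 2017.

Monday, October 23, 2017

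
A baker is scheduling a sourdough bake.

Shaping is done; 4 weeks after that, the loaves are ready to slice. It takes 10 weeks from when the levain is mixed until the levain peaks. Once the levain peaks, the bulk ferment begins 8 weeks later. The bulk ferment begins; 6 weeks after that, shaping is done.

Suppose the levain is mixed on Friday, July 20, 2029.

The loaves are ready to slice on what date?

Friday, February 1, 2030

The levain is mixed: Jul 20, 2029.
The levain peaks: Jul 20, 2029 + 10 weeks = Sep 28, 2029.
The bulk ferment begins: Sep 28, 2029 + 8 weeks = Nov 23, 2029.
Shaping is done: Nov 23, 2029 + 6 weeks = Jan 4, 2030.
The loaves are ready to slice: Jan 4, 2030 + 4 weeks = Feb 1, 2030.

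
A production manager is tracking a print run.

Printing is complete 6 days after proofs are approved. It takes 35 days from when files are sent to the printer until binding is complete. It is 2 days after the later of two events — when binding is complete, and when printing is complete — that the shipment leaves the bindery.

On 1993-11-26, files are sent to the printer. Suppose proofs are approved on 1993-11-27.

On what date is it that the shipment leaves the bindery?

Files are sent to the printer: Nov 26, 1993.
Binding is complete: Nov 26, 1993 + 35 days = Dec 31, 1993.
Proofs are approved: Nov 27, 1993.
Printing is complete: Nov 27, 1993 + 6 days = Dec 3, 1993.
Both prerequisites met — binding is complete (Dec 31, 1993), printing is complete (Dec 3, 1993); the later is Dec 31, 1993.
The shipment leaves the bindery: Dec 31, 1993 + 2 days = Jan 2, 1994.

1994-01-02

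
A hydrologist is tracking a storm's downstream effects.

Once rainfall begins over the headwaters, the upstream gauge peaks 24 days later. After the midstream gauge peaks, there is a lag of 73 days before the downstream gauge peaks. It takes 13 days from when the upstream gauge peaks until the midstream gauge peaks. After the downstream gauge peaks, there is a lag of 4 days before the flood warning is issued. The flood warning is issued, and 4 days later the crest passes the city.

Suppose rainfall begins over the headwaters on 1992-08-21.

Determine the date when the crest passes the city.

Rainfall begins over the headwaters: Aug 21, 1992.
The upstream gauge peaks: Aug 21, 1992 + 24 days = Sep 14, 1992.
The midstream gauge peaks: Sep 14, 1992 + 13 days = Sep 27, 1992.
The downstream gauge peaks: Sep 27, 1992 + 73 days = Dec 9, 1992.
The flood warning is issued: Dec 9, 1992 + 4 days = Dec 13, 1992.
The crest passes the city: Dec 13, 1992 + 4 days = Dec 17, 1992.

1992-12-17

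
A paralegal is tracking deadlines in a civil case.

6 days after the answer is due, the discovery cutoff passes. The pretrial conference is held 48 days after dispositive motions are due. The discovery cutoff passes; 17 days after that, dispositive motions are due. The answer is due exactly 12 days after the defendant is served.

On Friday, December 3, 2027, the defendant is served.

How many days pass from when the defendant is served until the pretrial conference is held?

Causal path: the defendant is served → the answer is due → the discovery cutoff passes → dispositive motions are due → the pretrial conference is held.
Total delay along the path: 12 + 6 + 17 + 48 = 83 days.

83 days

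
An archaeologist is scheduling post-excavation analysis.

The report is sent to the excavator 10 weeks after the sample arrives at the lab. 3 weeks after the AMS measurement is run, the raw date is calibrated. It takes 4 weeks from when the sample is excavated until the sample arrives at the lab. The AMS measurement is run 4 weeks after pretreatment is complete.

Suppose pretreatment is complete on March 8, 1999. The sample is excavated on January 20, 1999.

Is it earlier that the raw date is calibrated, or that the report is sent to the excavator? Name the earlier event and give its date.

Pretreatment is complete: Mar 8, 1999.
The AMS measurement is run: Mar 8, 1999 + 4 weeks = Apr 5, 1999.
The raw date is calibrated: Apr 5, 1999 + 3 weeks = Apr 26, 1999.
The sample is excavated: Jan 20, 1999.
The sample arrives at the lab: Jan 20, 1999 + 4 weeks = Feb 17, 1999.
The report is sent to the excavator: Feb 17, 1999 + 10 weeks = Apr 28, 1999.
Comparing: the raw date is calibrated on Apr 26, 1999 vs the report is sent to the excavator on Apr 28, 1999. Earlier: the raw date is calibrated.

The raw date is calibrated — April 26, 1999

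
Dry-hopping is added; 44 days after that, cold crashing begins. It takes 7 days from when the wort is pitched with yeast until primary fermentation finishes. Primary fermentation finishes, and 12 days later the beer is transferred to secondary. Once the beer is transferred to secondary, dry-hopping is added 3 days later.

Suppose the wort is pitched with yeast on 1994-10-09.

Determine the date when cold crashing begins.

1994-12-14

The wort is pitched with yeast: Oct 9, 1994.
Primary fermentation finishes: Oct 9, 1994 + 7 days = Oct 16, 1994.
The beer is transferred to secondary: Oct 16, 1994 + 12 days = Oct 28, 1994.
Dry-hopping is added: Oct 28, 1994 + 3 days = Oct 31, 1994.
Cold crashing begins: Oct 31, 1994 + 44 days = Dec 14, 1994.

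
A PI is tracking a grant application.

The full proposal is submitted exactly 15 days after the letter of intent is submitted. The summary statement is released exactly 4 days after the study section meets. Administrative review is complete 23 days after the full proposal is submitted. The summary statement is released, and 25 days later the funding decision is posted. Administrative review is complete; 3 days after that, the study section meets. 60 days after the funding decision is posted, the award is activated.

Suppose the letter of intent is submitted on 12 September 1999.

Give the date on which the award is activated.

The letter of intent is submitted: Sep 12, 1999.
The full proposal is submitted: Sep 12, 1999 + 15 days = Sep 27, 1999.
Administrative review is complete: Sep 27, 1999 + 23 days = Oct 20, 1999.
The study section meets: Oct 20, 1999 + 3 days = Oct 23, 1999.
The summary statement is released: Oct 23, 1999 + 4 days = Oct 27, 1999.
The funding decision is posted: Oct 27, 1999 + 25 days = Nov 21, 1999.
The award is activated: Nov 21, 1999 + 60 days = Jan 20, 2000.

20 January 2000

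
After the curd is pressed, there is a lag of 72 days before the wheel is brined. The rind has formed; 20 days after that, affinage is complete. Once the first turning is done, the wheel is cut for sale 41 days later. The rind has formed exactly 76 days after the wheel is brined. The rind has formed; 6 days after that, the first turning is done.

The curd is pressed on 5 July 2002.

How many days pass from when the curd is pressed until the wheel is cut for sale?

195 days

Causal path: the curd is pressed → the wheel is brined → the rind has formed → the first turning is done → the wheel is cut for sale.
Total delay along the path: 72 + 76 + 6 + 41 = 195 days.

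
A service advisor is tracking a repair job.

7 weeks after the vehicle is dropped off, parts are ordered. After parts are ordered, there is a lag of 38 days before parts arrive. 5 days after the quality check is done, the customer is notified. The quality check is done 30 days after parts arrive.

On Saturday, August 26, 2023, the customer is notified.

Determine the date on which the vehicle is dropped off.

The customer is notified: Aug 26, 2023.
The quality check is done: Aug 26, 2023 − 5 days = Aug 21, 2023.
Parts arrive: Aug 21, 2023 − 30 days = Jul 22, 2023.
Parts are ordered: Jul 22, 2023 − 38 days = Jun 14, 2023.
The vehicle is dropped off: Jun 14, 2023 − 7 weeks = Apr 26, 2023.

Wednesday, April 26, 2023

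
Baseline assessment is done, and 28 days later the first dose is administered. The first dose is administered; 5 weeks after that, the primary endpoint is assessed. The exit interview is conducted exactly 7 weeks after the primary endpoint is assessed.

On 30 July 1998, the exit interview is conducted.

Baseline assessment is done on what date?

The exit interview is conducted: Jul 30, 1998.
The primary endpoint is assessed: Jul 30, 1998 − 7 weeks = Jun 11, 1998.
The first dose is administered: Jun 11, 1998 − 5 weeks = May 7, 1998.
Baseline assessment is done: May 7, 1998 − 28 days = Apr 9, 1998.

9 April 1998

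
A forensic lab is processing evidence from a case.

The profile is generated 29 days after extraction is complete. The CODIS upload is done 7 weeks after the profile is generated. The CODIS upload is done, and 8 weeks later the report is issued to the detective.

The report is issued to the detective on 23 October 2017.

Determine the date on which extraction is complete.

The report is issued to the detective: Oct 23, 2017.
The CODIS upload is done: Oct 23, 2017 − 8 weeks = Aug 28, 2017.
The profile is generated: Aug 28, 2017 − 7 weeks = Jul 10, 2017.
Extraction is complete: Jul 10, 2017 − 29 days = Jun 11, 2017.

11 June 2017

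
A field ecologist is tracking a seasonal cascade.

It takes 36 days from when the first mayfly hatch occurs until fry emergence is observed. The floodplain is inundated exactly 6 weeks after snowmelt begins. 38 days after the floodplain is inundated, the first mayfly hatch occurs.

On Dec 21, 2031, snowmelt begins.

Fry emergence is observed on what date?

Apr 15, 2032

Snowmelt begins: Dec 21, 2031.
The floodplain is inundated: Dec 21, 2031 + 6 weeks = Feb 1, 2032.
The first mayfly hatch occurs: Feb 1, 2032 + 38 days = Mar 10, 2032.
Fry emergence is observed: Mar 10, 2032 + 36 days = Apr 15, 2032.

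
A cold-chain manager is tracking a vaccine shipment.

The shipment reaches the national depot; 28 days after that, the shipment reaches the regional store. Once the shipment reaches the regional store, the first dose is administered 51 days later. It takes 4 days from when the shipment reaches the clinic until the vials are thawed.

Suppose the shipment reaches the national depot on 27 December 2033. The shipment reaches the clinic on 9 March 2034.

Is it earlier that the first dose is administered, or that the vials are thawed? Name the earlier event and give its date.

The vials are thawed — 13 March 2034

The shipment reaches the national depot: Dec 27, 2033.
The shipment reaches the regional store: Dec 27, 2033 + 28 days = Jan 24, 2034.
The first dose is administered: Jan 24, 2034 + 51 days = Mar 16, 2034.
The shipment reaches the clinic: Mar 9, 2034.
The vials are thawed: Mar 9, 2034 + 4 days = Mar 13, 2034.
Comparing: the first dose is administered on Mar 16, 2034 vs the vials are thawed on Mar 13, 2034. Earlier: the vials are thawed.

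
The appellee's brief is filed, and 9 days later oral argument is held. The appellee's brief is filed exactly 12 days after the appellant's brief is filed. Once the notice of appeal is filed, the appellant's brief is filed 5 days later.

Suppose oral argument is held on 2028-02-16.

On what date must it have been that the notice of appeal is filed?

2028-01-21

Oral argument is held: Feb 16, 2028.
The appellee's brief is filed: Feb 16, 2028 − 9 days = Feb 7, 2028.
The appellant's brief is filed: Feb 7, 2028 − 12 days = Jan 26, 2028.
The notice of appeal is filed: Jan 26, 2028 − 5 days = Jan 21, 2028.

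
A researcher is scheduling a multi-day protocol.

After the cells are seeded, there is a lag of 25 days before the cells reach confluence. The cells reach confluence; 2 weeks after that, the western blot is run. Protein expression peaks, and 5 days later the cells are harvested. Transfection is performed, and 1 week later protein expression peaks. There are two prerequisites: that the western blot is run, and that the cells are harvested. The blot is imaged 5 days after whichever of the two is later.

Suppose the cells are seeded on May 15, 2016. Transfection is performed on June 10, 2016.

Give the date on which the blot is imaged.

The cells are seeded: May 15, 2016.
The cells reach confluence: May 15, 2016 + 25 days = Jun 9, 2016.
The western blot is run: Jun 9, 2016 + 2 weeks = Jun 23, 2016.
Transfection is performed: Jun 10, 2016.
Protein expression peaks: Jun 10, 2016 + 1 week = Jun 17, 2016.
The cells are harvested: Jun 17, 2016 + 5 days = Jun 22, 2016.
Both prerequisites met — the western blot is run (Jun 23, 2016), the cells are harvested (Jun 22, 2016); the later is Jun 23, 2016.
The blot is imaged: Jun 23, 2016 + 5 days = Jun 28, 2016.

June 28, 2016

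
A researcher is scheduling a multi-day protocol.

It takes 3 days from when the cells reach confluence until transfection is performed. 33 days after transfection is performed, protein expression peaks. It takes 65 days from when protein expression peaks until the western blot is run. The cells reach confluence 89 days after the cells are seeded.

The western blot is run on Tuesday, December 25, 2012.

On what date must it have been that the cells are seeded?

The western blot is run: Dec 25, 2012.
Protein expression peaks: Dec 25, 2012 − 65 days = Oct 21, 2012.
Transfection is performed: Oct 21, 2012 − 33 days = Sep 18, 2012.
The cells reach confluence: Sep 18, 2012 − 3 days = Sep 15, 2012.
The cells are seeded: Sep 15, 2012 − 89 days = Jun 18, 2012.

Monday, June 18, 2012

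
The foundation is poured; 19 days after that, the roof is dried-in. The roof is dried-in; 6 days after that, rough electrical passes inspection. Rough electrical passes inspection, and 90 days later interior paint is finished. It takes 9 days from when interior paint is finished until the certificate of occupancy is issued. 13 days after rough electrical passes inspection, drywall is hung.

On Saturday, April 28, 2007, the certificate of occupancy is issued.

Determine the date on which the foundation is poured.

The certificate of occupancy is issued: Apr 28, 2007.
Interior paint is finished: Apr 28, 2007 − 9 days = Apr 19, 2007.
Rough electrical passes inspection: Apr 19, 2007 − 90 days = Jan 19, 2007.
The roof is dried-in: Jan 19, 2007 − 6 days = Jan 13, 2007.
The foundation is poured: Jan 13, 2007 − 19 days = Dec 25, 2006.

Monday, December 25, 2006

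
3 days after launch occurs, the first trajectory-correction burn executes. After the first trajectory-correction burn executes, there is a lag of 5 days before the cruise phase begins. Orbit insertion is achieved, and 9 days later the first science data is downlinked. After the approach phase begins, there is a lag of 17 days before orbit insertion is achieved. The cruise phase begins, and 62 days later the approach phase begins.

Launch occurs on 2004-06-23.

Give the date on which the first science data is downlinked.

Launch occurs: Jun 23, 2004.
The first trajectory-correction burn executes: Jun 23, 2004 + 3 days = Jun 26, 2004.
The cruise phase begins: Jun 26, 2004 + 5 days = Jul 1, 2004.
The approach phase begins: Jul 1, 2004 + 62 days = Sep 1, 2004.
Orbit insertion is achieved: Sep 1, 2004 + 17 days = Sep 18, 2004.
The first science data is downlinked: Sep 18, 2004 + 9 days = Sep 27, 2004.

2004-09-27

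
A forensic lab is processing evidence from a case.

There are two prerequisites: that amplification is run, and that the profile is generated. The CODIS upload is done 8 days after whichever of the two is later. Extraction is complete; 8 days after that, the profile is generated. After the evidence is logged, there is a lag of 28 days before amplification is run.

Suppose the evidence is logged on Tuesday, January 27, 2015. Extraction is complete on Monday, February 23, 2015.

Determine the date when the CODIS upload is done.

The evidence is logged: Jan 27, 2015.
Amplification is run: Jan 27, 2015 + 28 days = Feb 24, 2015.
Extraction is complete: Feb 23, 2015.
The profile is generated: Feb 23, 2015 + 8 days = Mar 3, 2015.
Both prerequisites met — amplification is run (Feb 24, 2015), the profile is generated (Mar 3, 2015); the later is Mar 3, 2015.
The CODIS upload is done: Mar 3, 2015 + 8 days = Mar 11, 2015.

Wednesday, March 11, 2015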